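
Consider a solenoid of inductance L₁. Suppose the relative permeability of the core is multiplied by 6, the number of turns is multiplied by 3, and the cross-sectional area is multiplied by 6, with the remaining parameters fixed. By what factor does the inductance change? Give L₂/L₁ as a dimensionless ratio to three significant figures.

For a solenoid, L ∝ μᵣN²A/ℓ.
L₂/L₁ = (6) × (3)^2 × (6) = 324.

L₂/L₁ = 324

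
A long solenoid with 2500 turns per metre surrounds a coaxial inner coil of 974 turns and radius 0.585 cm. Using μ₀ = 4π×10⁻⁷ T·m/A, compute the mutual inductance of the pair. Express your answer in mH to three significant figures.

The outer solenoid produces a uniform field B₁ = μ₀n₁I₁ across the inner coil,
so the flux linkage is N₂Φ = N₂B₁A₂ = μ₀n₁N₂A₂·I₁, giving M = μ₀n₁N₂A₂.
A₂ = πr² = π(5.850×10^-3 m)² = 1.075×10^-4 m².
M = (4π×10⁻⁷)(2500)(974)(1.075×10^-4) = 3.290×10^-4 H.

M ≈ 0.329 mH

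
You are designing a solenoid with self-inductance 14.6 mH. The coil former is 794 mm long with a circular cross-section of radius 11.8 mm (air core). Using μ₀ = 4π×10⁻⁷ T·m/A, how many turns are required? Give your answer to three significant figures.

N ≈ 4590 turns

A = πr² = π(1.180×10^-2 m)² = 4.374×10^-4 m².
From L = μ₀N²A/ℓ, N = √(Lℓ / (μ₀A)).
N = √[(1.460×10^-2)(0.794) / ((4π×10⁻⁷)×4.374×10^-4)] = √(2.109×10^7) ≈ 4592.2.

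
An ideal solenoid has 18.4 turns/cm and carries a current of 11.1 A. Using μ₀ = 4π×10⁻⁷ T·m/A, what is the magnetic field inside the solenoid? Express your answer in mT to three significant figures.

B ≈ 25.7 mT

Inside a long solenoid, B = μ₀nI.
B = (4π×10⁻⁷)(1.840×10^3 m⁻¹)(11.1 A) = 2.567×10^-2 T.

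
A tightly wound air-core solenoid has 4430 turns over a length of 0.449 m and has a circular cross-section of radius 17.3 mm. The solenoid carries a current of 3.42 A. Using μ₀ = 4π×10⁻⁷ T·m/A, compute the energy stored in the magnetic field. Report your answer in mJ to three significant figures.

U ≈ 302 mJ

A = πr² = π(1.730×10^-2 m)² = 9.402×10^-4 m².
L = μ₀N²A/ℓ = (4π×10⁻⁷)(4430)²(9.402×10^-4)/(0.449) = 5.164×10^-2 H.
U = ½LI² = ½(5.164×10^-2)(3.42)² = 0.302 J.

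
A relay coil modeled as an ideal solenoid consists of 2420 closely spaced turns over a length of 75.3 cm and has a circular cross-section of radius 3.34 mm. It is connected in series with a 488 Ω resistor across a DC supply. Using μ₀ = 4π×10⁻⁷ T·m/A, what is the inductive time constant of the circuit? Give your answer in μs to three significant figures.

A = πr² = π(3.340×10^-3 m)² = 3.5046×10^-5 m².
L = μ₀N²A/ℓ = (4π×10⁻⁷)(2420)²(3.5046×10^-5)/(0.753) = 3.425×10^-4 H.
τ = L/R = (3.425×10^-4)/(488) = 7.019×10^-7 s.

τ ≈ 0.702 μs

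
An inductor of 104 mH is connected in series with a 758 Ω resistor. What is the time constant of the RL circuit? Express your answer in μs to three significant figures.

τ = L/R = (0.104 H)/(758 Ω) = 1.372×10^-4 s.

τ ≈ 137 μs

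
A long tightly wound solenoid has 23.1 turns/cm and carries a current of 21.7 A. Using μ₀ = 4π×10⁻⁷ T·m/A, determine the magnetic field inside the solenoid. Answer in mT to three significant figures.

Inside a long solenoid, B = μ₀nI.
B = (4π×10⁻⁷)(2.310×10^3 m⁻¹)(21.7 A) = 6.299×10^-2 T.

B ≈ 63.0 mT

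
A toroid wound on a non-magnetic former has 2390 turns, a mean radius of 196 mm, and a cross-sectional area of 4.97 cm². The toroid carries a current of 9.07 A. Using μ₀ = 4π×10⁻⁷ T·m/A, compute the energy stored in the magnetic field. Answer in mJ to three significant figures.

L = μ₀N²A/(2πR) = (4π×10⁻⁷)(2390)²(4.970×10^-4)/(2π×0.196) = 2.897×10^-3 H.
U = ½LI² = ½(2.897×10^-3)(9.07)² = 0.1192 J.

U ≈ 119 mJ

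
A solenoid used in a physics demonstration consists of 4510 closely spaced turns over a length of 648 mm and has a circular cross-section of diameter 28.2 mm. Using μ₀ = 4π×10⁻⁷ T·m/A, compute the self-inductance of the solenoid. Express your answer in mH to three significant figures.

A = π(d/2)² = π(1.410×10^-2 m)² = 6.246×10^-4 m².
For a long solenoid, L = μ₀N²A/ℓ.
L = (4π×10⁻⁷)(4510)²(6.246×10^-4)/(0.648 m) = 2.464×10^-2 H.

L ≈ 24.6 mH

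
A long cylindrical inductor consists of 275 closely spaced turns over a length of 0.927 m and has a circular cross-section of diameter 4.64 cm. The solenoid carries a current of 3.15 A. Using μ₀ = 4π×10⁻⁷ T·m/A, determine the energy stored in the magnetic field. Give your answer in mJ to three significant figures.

U ≈ 0.860 mJ

A = π(d/2)² = π(2.320×10^-2 m)² = 1.691×10^-3 m².
L = μ₀N²A/ℓ = (4π×10⁻⁷)(275)²(1.691×10^-3)/(0.927) = 1.733×10^-4 H.
U = ½LI² = ½(1.733×10^-4)(3.15)² = 8.600×10^-4 J.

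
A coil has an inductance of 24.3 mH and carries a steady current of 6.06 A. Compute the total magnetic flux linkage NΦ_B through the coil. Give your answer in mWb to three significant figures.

NΦ_B ≈ 147 mWb

From L = NΦ_B/I, the flux linkage is NΦ_B = LI.
NΦ_B = (2.430×10^-2 H)(6.06 A) = 0.1473 Wb.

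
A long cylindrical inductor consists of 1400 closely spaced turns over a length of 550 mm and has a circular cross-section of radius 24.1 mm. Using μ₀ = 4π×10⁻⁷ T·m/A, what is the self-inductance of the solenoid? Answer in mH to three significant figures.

A = πr² = π(2.410×10^-2 m)² = 1.8247×10^-3 m².
For a long solenoid, L = μ₀N²A/ℓ.
L = (4π×10⁻⁷)(1400)²(1.8247×10^-3)/(0.55 m) = 8.171×10^-3 H.

L ≈ 8.17 mH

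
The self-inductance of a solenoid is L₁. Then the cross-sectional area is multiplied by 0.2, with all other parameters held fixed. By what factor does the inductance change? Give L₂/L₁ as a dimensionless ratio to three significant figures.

L₂/L₁ = 0.200

For a solenoid, L ∝ μᵣN²A/ℓ.
L₂/L₁ = (0.2) = 0.200.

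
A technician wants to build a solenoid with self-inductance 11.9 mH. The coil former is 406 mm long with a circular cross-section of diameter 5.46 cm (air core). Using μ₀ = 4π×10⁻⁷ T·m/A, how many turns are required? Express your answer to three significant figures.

A = π(d/2)² = π(2.730×10^-2 m)² = 2.341×10^-3 m².
From L = μ₀N²A/ℓ, N = √(Lℓ / (μ₀A)).
N = √[(1.190×10^-2)(0.406) / ((4π×10⁻⁷)×2.341×10^-3)] = √(1.642×10^6) ≈ 1281.4.

N ≈ 1280 turns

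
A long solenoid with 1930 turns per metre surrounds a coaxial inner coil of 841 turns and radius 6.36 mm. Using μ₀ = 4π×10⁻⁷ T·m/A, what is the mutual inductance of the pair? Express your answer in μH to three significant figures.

M ≈ 259 μH

The outer solenoid produces a uniform field B₁ = μ₀n₁I₁ across the inner coil,
so the flux linkage is N₂Φ = N₂B₁A₂ = μ₀n₁N₂A₂·I₁, giving M = μ₀n₁N₂A₂.
A₂ = πr² = π(6.360×10^-3 m)² = 1.271×10^-4 m².
M = (4π×10⁻⁷)(1930)(841)(1.271×10^-4) = 2.592×10^-4 H.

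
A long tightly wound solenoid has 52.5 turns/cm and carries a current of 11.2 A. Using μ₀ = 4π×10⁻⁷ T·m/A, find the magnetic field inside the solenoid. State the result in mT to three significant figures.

Inside a long solenoid, B = μ₀nI.
B = (4π×10⁻⁷)(5.250×10^3 m⁻¹)(11.2 A) = 7.389×10^-2 T.

B ≈ 73.9 mT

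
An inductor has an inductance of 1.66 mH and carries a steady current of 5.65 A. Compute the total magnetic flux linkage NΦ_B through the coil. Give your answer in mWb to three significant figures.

NΦ_B ≈ 9.38 mWb

From L = NΦ_B/I, the flux linkage is NΦ_B = LI.
NΦ_B = (1.660×10^-3 H)(5.65 A) = 9.379×10^-3 Wb.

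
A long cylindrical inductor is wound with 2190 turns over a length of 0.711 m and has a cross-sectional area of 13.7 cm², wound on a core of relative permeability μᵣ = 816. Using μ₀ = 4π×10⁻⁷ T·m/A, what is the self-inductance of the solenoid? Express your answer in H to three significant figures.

A = 13.7 cm² = 1.370×10^-3 m².
For a long solenoid, L = μ₀μᵣN²A/ℓ.
L = (4π×10⁻⁷)(816)(2190)²(1.370×10^-3)/(0.711 m) = 9.476 H.

L ≈ 9.48 H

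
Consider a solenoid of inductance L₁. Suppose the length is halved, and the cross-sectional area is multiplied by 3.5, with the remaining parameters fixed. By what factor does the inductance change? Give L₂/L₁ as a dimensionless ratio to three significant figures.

For a solenoid, L ∝ μᵣN²A/ℓ.
L₂/L₁ = (0.5)^-1 × (3.5) = 7.00.

L₂/L₁ = 7.00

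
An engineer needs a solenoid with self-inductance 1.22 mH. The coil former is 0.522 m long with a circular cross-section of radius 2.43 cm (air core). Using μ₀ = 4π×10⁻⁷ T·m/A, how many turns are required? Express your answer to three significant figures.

N ≈ 523 turns

A = πr² = π(2.430×10^-2 m)² = 1.855×10^-3 m².
From L = μ₀N²A/ℓ, N = √(Lℓ / (μ₀A)).
N = √[(1.220×10^-3)(0.522) / ((4π×10⁻⁷)×1.855×10^-3)] = √(2.732×10^5) ≈ 522.7.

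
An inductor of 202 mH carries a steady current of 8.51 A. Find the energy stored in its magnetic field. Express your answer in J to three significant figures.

Stored magnetic energy: U = ½LI².
U = ½(0.202 H)(8.51 A)² = 7.314 J.

U ≈ 7.31 J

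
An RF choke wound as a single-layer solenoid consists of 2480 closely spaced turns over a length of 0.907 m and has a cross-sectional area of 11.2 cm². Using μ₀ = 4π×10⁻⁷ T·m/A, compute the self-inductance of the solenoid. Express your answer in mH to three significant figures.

A = 11.2 cm² = 1.120×10^-3 m².
For a long solenoid, L = μ₀N²A/ℓ.
L = (4π×10⁻⁷)(2480)²(1.120×10^-3)/(0.907 m) = 9.544×10^-3 H.

L ≈ 9.54 mH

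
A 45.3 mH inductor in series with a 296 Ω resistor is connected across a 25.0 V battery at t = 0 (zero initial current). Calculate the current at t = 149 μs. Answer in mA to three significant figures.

τ = L/R = 4.530×10^-2/296 = 1.530×10^-4 s; final current I_∞ = ε/R = 25.0/296 = 8.446×10^-2 A.
I(t) = I_∞(1 − e^(−t/τ)) with t/τ = 0.974.
I = (8.446×10^-2)(1 − e^(−0.974)) = 5.256×10^-2 A.

I ≈ 52.6 mA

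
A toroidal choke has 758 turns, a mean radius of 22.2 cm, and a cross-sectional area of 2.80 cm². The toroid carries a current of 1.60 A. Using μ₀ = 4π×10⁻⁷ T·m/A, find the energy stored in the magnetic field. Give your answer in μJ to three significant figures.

L = μ₀N²A/(2πR) = (4π×10⁻⁷)(758)²(2.800×10^-4)/(2π×0.222) = 1.449×10^-4 H.
U = ½LI² = ½(1.449×10^-4)(1.60)² = 1.855×10^-4 J.

U ≈ 186 μJ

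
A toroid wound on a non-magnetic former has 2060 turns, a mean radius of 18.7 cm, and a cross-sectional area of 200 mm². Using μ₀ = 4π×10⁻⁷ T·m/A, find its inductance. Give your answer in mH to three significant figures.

For a thin toroid, L = μ₀N²A/(2πR).
L = (4π×10⁻⁷)(2060)²(2.000×10^-4) / (2π×0.187 m) = 9.077×10^-4 H.

L ≈ 0.908 mH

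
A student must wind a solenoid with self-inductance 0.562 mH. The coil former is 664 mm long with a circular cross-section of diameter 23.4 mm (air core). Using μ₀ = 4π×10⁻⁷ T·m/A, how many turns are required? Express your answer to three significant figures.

N ≈ 831 turns

A = π(d/2)² = π(1.170×10^-2 m)² = 4.301×10^-4 m².
From L = μ₀N²A/ℓ, N = √(Lℓ / (μ₀A)).
N = √[(5.620×10^-4)(0.664) / ((4π×10⁻⁷)×4.301×10^-4)] = √(6.905×10^5) ≈ 831.0.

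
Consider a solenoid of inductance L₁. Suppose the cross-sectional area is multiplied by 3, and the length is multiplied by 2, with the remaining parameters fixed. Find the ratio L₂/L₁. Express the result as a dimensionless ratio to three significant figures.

L₂/L₁ = 1.50

For a solenoid, L ∝ μᵣN²A/ℓ.
L₂/L₁ = (3) × (2)^-1 = 1.50.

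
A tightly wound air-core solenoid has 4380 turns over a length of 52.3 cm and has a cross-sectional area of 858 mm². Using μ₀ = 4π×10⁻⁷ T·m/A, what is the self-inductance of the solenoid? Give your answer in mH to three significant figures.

L ≈ 39.5 mH

A = 858 mm² = 8.580×10^-4 m².
For a long solenoid, L = μ₀N²A/ℓ.
L = (4π×10⁻⁷)(4380)²(8.580×10^-4)/(0.523 m) = 3.95497×10^-2 H.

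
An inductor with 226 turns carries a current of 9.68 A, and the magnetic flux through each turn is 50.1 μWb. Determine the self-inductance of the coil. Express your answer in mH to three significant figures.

Self-inductance is defined by L = NΦ_B/I (flux linkage over current).
L = (226)(5.010×10^-5 Wb)/(9.68 A) = 1.170×10^-3 H.

L ≈ 1.17 mH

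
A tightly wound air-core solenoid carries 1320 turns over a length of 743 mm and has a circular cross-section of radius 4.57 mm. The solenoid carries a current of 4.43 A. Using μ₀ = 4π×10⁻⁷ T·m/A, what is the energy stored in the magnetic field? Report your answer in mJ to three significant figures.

A = πr² = π(4.570×10^-3 m)² = 6.561×10^-5 m².
L = μ₀N²A/ℓ = (4π×10⁻⁷)(1320)²(6.561×10^-5)/(0.743) = 1.934×10^-4 H.
U = ½LI² = ½(1.934×10^-4)(4.43)² = 1.897×10^-3 J.

U ≈ 1.90 mJ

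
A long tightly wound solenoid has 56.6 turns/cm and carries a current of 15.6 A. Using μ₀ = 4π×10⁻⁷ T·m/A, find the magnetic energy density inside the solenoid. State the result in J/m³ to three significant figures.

u ≈ 4900 J/m³

B = μ₀nI = (4π×10⁻⁷)(5.660×10^3)(15.6) = 0.111 T.
u = B²/(2μ₀) = (0.111)²/(2×4π×10⁻⁷) = 4.898×10^3 J/m³.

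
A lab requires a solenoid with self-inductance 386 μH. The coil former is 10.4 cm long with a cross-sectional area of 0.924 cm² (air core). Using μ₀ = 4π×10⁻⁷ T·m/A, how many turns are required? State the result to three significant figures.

N ≈ 588 turns

A = 0.924 cm² = 9.240×10^-5 m².
From L = μ₀N²A/ℓ, N = √(Lℓ / (μ₀A)).
N = √[(3.860×10^-4)(0.104) / ((4π×10⁻⁷)×9.240×10^-5)] = √(3.457×10^5) ≈ 588.0.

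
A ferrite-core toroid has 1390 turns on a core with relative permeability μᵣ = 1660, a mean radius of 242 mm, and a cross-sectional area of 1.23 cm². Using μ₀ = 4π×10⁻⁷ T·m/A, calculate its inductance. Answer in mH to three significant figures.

L ≈ 326 mH

For a thin toroid, L = μ₀μᵣN²A/(2πR).
L = (4π×10⁻⁷)(1660)(1390)²(1.230×10^-4) / (2π×0.242 m) = 0.326 H.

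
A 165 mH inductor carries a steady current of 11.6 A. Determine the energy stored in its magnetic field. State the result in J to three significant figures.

U ≈ 11.1 J

Stored magnetic energy: U = ½LI².
U = ½(0.165 H)(11.6 A)² = 11.1 J.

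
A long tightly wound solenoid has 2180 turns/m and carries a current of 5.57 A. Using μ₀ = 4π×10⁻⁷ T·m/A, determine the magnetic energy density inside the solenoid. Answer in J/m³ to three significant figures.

B = μ₀nI = (4π×10⁻⁷)(2.180×10^3)(5.57) = 1.526×10^-2 T.
u = B²/(2μ₀) = (1.526×10^-2)²/(2×4π×10⁻⁷) = 92.64 J/m³.

u ≈ 92.6 J/m³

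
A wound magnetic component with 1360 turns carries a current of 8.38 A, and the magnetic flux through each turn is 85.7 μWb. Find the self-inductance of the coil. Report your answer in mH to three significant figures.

L ≈ 13.9 mH

Self-inductance is defined by L = NΦ_B/I (flux linkage over current).
L = (1360)(8.570×10^-5 Wb)/(8.38 A) = 1.391×10^-2 H.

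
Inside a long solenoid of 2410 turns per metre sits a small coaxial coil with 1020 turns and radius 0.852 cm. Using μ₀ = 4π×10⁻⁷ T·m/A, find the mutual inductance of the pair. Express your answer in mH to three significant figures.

M ≈ 0.704 mH

The outer solenoid produces a uniform field B₁ = μ₀n₁I₁ across the inner coil,
so the flux linkage is N₂Φ = N₂B₁A₂ = μ₀n₁N₂A₂·I₁, giving M = μ₀n₁N₂A₂.
A₂ = πr² = π(8.520×10^-3 m)² = 2.280×10^-4 m².
M = (4π×10⁻⁷)(2410)(1020)(2.280×10^-4) = 7.0446×10^-4 H.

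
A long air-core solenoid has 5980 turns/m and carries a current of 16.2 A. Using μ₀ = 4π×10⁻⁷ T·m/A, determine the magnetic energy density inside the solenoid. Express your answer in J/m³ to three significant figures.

B = μ₀nI = (4π×10⁻⁷)(5.980×10^3)(16.2) = 0.1217 T.
u = B²/(2μ₀) = (0.1217)²/(2×4π×10⁻⁷) = 5.897×10^3 J/m³.

u ≈ 5900 J/m³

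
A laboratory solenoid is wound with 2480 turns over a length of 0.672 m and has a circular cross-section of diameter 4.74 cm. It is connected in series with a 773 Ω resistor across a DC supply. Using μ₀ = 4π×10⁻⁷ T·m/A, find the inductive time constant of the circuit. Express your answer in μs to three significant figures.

τ ≈ 26.3 μs

A = π(d/2)² = π(2.370×10^-2 m)² = 1.7646×10^-3 m².
L = μ₀N²A/ℓ = (4π×10⁻⁷)(2480)²(1.7646×10^-3)/(0.672) = 2.030×10^-2 H.
τ = L/R = (2.030×10^-2)/(773) = 2.625×10^-5 s.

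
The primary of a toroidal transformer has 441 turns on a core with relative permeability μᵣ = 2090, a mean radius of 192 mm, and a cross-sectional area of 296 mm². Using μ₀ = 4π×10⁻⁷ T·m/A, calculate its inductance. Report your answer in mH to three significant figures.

For a thin toroid, L = μ₀μᵣN²A/(2πR).
L = (4π×10⁻⁷)(2090)(441)²(2.960×10^-4) / (2π×0.192 m) = 0.1253 H.

L ≈ 125 mH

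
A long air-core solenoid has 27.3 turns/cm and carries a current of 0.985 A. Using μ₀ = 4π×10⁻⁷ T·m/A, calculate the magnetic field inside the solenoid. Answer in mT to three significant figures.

Inside a long solenoid, B = μ₀nI.
B = (4π×10⁻⁷)(2.730×10^3 m⁻¹)(0.985 A) = 3.379×10^-3 T.

B ≈ 3.38 mT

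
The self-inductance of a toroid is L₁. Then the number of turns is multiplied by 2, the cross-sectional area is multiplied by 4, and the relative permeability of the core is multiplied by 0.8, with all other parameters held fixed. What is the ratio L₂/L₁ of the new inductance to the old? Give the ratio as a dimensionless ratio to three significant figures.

L₂/L₁ = 12.8

For a toroid, L ∝ μᵣN²A/R.
L₂/L₁ = (2)^2 × (4) × (0.8) = 12.8.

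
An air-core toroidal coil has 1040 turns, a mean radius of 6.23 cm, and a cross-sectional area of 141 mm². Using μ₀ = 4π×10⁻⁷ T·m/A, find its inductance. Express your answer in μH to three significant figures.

For a thin toroid, L = μ₀N²A/(2πR).
L = (4π×10⁻⁷)(1040)²(1.410×10^-4) / (2π×6.230×10^-2 m) = 4.896×10^-4 H.

L ≈ 490 μH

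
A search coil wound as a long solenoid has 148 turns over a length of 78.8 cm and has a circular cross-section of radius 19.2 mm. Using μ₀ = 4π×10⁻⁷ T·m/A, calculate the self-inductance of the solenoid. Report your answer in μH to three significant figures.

A = πr² = π(1.920×10^-2 m)² = 1.158×10^-3 m².
For a long solenoid, L = μ₀N²A/ℓ.
L = (4π×10⁻⁷)(148)²(1.158×10^-3)/(0.788 m) = 4.045×10^-5 H.

L ≈ 40.5 μH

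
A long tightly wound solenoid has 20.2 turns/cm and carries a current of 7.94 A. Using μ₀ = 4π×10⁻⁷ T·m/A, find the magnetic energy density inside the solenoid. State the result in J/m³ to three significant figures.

u ≈ 162 J/m³

B = μ₀nI = (4π×10⁻⁷)(2.020×10^3)(7.94) = 2.015×10^-2 T.
u = B²/(2μ₀) = (2.015×10^-2)²/(2×4π×10⁻⁷) = 161.6 J/m³.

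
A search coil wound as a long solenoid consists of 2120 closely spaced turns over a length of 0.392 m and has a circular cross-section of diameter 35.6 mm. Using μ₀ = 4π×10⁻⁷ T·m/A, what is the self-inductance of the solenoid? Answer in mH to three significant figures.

L ≈ 14.3 mH

A = π(d/2)² = π(1.780×10^-2 m)² = 9.954×10^-4 m².
For a long solenoid, L = μ₀N²A/ℓ.
L = (4π×10⁻⁷)(2120)²(9.954×10^-4)/(0.392 m) = 1.434×10^-2 H.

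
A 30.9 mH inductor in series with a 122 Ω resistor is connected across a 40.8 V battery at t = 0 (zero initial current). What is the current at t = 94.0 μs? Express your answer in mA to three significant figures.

I ≈ 104 mA

τ = L/R = 3.090×10^-2/122 = 2.533×10^-4 s; final current I_∞ = ε/R = 40.8/122 = 0.3344 A.
I(t) = I_∞(1 − e^(−t/τ)) with t/τ = 0.371.
I = (0.3344)(1 − e^(−0.371)) = 0.1037 A.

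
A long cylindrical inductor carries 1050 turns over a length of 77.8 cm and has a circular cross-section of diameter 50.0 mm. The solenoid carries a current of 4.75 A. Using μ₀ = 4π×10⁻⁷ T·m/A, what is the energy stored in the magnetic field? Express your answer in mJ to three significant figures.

U ≈ 39.4 mJ

A = π(d/2)² = π(2.500×10^-2 m)² = 1.963×10^-3 m².
L = μ₀N²A/ℓ = (4π×10⁻⁷)(1050)²(1.963×10^-3)/(0.778) = 3.497×10^-3 H.
U = ½LI² = ½(3.497×10^-3)(4.75)² = 3.9445×10^-2 J.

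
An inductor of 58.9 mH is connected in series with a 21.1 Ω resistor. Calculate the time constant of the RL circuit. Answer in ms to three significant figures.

τ ≈ 2.79 ms

τ = L/R = (5.890×10^-2 H)/(21.1 Ω) = 2.791×10^-3 s.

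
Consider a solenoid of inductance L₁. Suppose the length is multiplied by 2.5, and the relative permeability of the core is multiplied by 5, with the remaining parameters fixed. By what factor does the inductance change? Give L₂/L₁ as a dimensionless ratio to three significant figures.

L₂/L₁ = 2.00

For a solenoid, L ∝ μᵣN²A/ℓ.
L₂/L₁ = (2.5)^-1 × (5) = 2.00.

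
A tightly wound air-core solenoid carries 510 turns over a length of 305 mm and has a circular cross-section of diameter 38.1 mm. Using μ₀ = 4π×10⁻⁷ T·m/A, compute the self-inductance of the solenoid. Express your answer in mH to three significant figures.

L ≈ 1.22 mH

A = π(d/2)² = π(1.905×10^-2 m)² = 1.140×10^-3 m².
For a long solenoid, L = μ₀N²A/ℓ.
L = (4π×10⁻⁷)(510)²(1.140×10^-3)/(0.305 m) = 1.222×10^-3 H.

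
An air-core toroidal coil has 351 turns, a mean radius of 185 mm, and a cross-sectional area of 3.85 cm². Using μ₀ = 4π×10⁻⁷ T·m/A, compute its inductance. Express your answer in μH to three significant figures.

For a thin toroid, L = μ₀N²A/(2πR).
L = (4π×10⁻⁷)(351)²(3.850×10^-4) / (2π×0.185 m) = 5.128×10^-5 H.

L ≈ 51.3 μH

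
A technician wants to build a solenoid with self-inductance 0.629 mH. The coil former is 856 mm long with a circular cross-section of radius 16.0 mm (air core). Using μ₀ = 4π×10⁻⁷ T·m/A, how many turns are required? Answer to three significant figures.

A = πr² = π(1.600×10^-2 m)² = 8.042×10^-4 m².
From L = μ₀N²A/ℓ, N = √(Lℓ / (μ₀A)).
N = √[(6.290×10^-4)(0.856) / ((4π×10⁻⁷)×8.042×10^-4)] = √(5.328×10^5) ≈ 729.9.

N ≈ 730 turns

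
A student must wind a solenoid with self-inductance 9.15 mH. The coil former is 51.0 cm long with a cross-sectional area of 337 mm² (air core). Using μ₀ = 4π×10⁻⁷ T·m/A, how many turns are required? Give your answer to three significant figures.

A = 337 mm² = 3.370×10^-4 m².
From L = μ₀N²A/ℓ, N = √(Lℓ / (μ₀A)).
N = √[(9.150×10^-3)(0.51) / ((4π×10⁻⁷)×3.370×10^-4)] = √(1.102×10^7) ≈ 3319.5.

N ≈ 3320 turns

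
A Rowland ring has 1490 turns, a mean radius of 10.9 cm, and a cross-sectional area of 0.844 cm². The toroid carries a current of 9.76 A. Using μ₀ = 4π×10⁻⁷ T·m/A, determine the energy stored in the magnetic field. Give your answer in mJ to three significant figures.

U ≈ 16.4 mJ

L = μ₀N²A/(2πR) = (4π×10⁻⁷)(1490)²(8.440×10^-5)/(2π×0.109) = 3.438×10^-4 H.
U = ½LI² = ½(3.438×10^-4)(9.76)² = 1.638×10^-2 J.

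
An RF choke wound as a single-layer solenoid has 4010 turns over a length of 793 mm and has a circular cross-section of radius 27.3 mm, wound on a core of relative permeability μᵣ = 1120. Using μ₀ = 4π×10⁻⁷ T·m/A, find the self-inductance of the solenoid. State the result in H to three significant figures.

L ≈ 66.8 H

A = πr² = π(2.730×10^-2 m)² = 2.341×10^-3 m².
For a long solenoid, L = μ₀μᵣN²A/ℓ.
L = (4π×10⁻⁷)(1120)(4010)²(2.341×10^-3)/(0.793 m) = 66.82 H.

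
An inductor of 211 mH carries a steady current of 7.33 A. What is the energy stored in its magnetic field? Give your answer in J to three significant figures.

Stored magnetic energy: U = ½LI².
U = ½(0.211 H)(7.33 A)² = 5.668 J.

U ≈ 5.67 J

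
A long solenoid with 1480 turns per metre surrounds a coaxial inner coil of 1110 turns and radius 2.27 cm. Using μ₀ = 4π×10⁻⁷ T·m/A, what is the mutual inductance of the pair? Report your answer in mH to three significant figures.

M ≈ 3.34 mH

The outer solenoid produces a uniform field B₁ = μ₀n₁I₁ across the inner coil,
so the flux linkage is N₂Φ = N₂B₁A₂ = μ₀n₁N₂A₂·I₁, giving M = μ₀n₁N₂A₂.
A₂ = πr² = π(2.270×10^-2 m)² = 1.619×10^-3 m².
M = (4π×10⁻⁷)(1480)(1110)(1.619×10^-3) = 3.342×10^-3 H.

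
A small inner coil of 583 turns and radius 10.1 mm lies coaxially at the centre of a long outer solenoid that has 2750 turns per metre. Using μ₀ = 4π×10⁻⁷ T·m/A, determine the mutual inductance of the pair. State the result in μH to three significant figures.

M ≈ 646 μH

The outer solenoid produces a uniform field B₁ = μ₀n₁I₁ across the inner coil,
so the flux linkage is N₂Φ = N₂B₁A₂ = μ₀n₁N₂A₂·I₁, giving M = μ₀n₁N₂A₂.
A₂ = πr² = π(1.010×10^-2 m)² = 3.2047×10^-4 m².
M = (4π×10⁻⁷)(2750)(583)(3.2047×10^-4) = 6.457×10^-4 H.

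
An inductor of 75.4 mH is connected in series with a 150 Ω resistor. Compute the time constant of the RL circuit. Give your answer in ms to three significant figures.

τ ≈ 0.503 ms

τ = L/R = (7.540×10^-2 H)/(150 Ω) = 5.027×10^-4 s.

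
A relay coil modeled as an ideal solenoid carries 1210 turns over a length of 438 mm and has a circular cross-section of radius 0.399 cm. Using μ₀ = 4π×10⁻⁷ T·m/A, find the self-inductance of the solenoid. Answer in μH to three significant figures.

L ≈ 210 μH

A = πr² = π(3.990×10^-3 m)² = 5.001×10^-5 m².
For a long solenoid, L = μ₀N²A/ℓ.
L = (4π×10⁻⁷)(1210)²(5.001×10^-5)/(0.438 m) = 2.101×10^-4 H.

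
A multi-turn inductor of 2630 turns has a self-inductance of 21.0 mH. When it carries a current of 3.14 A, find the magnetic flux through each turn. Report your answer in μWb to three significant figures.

From L = NΦ_B/I, the flux per turn is Φ_B = LI/N.
Φ_B = (2.100×10^-2 H)(3.14 A)/2630 = 2.507×10^-5 Wb.

Φ_B ≈ 25.1 μWb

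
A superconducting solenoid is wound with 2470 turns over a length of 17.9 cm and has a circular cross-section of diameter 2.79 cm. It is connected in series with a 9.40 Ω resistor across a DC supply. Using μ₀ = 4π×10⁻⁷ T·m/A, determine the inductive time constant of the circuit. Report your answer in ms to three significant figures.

A = π(d/2)² = π(1.395×10^-2 m)² = 6.114×10^-4 m².
L = μ₀N²A/ℓ = (4π×10⁻⁷)(2470)²(6.114×10^-4)/(0.179) = 2.618×10^-2 H.
τ = L/R = (2.618×10^-2)/(9.40) = 2.786×10^-3 s.

τ ≈ 2.79 ms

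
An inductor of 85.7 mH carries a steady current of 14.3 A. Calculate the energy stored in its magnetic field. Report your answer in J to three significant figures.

Stored magnetic energy: U = ½LI².
U = ½(8.570×10^-2 H)(14.3 A)² = 8.762 J.

U ≈ 8.76 J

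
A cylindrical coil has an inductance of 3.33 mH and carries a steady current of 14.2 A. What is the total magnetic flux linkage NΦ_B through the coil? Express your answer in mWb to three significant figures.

From L = NΦ_B/I, the flux linkage is NΦ_B = LI.
NΦ_B = (3.330×10^-3 H)(14.2 A) = 4.729×10^-2 Wb.

NΦ_B ≈ 47.3 mWb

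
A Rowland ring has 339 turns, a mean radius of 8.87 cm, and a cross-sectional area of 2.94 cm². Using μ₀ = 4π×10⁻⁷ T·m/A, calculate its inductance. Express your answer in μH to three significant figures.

For a thin toroid, L = μ₀N²A/(2πR).
L = (4π×10⁻⁷)(339)²(2.940×10^-4) / (2π×8.870×10^-2 m) = 7.618×10^-5 H.

L ≈ 76.2 μH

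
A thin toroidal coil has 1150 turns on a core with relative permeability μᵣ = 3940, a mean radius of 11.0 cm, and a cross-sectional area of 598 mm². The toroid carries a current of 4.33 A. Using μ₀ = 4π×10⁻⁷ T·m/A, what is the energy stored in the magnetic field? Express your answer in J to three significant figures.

L = μ₀μᵣN²A/(2πR) = (4π×10⁻⁷)(3940)(1150)²(5.980×10^-4)/(2π×0.11) = 5.665 H.
U = ½LI² = ½(5.665)(4.33)² = 53.11 J.

U ≈ 53.1 J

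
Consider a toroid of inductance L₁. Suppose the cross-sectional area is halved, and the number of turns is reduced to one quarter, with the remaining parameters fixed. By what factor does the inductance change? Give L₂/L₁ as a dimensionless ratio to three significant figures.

L₂/L₁ = 0.0313

For a toroid, L ∝ μᵣN²A/R.
L₂/L₁ = (0.5) × (0.25)^2 = 0.0313.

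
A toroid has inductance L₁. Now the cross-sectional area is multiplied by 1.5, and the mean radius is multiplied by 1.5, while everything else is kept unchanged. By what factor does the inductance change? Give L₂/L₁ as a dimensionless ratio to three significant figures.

L₂/L₁ = 1.00

For a toroid, L ∝ μᵣN²A/R.
L₂/L₁ = (1.5) × (1.5)^-1 = 1.00.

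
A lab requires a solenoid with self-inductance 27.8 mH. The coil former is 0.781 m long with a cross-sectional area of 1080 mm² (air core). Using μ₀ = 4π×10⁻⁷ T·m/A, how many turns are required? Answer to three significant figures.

A = 1080 mm² = 1.080×10^-3 m².
From L = μ₀N²A/ℓ, N = √(Lℓ / (μ₀A)).
N = √[(2.780×10^-2)(0.781) / ((4π×10⁻⁷)×1.080×10^-3)] = √(1.600×10^7) ≈ 3999.7.

N ≈ 4000 turns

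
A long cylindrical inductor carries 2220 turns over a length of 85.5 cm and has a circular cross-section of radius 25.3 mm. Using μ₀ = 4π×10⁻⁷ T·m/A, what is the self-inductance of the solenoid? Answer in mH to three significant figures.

L ≈ 14.6 mH

A = πr² = π(2.530×10^-2 m)² = 2.011×10^-3 m².
For a long solenoid, L = μ₀N²A/ℓ.
L = (4π×10⁻⁷)(2220)²(2.011×10^-3)/(0.855 m) = 1.457×10^-2 H.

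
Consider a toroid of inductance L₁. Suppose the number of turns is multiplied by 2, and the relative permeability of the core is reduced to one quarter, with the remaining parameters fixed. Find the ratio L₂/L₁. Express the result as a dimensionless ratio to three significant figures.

L₂/L₁ = 1.00

For a toroid, L ∝ μᵣN²A/R.
L₂/L₁ = (2)^2 × (0.25) = 1.00.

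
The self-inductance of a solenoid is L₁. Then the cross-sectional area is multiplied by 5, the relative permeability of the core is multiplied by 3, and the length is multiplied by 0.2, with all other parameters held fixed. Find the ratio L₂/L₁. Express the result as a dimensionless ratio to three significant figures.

L₂/L₁ = 75.0

For a solenoid, L ∝ μᵣN²A/ℓ.
L₂/L₁ = (5) × (3) × (0.2)^-1 = 75.0.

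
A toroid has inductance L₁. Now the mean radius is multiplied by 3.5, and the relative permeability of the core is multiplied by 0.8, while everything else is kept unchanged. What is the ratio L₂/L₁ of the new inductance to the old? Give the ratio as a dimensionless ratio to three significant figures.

L₂/L₁ = 0.229

For a toroid, L ∝ μᵣN²A/R.
L₂/L₁ = (3.5)^-1 × (0.8) = 0.229.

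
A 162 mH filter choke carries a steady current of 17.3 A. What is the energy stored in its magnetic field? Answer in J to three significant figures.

Stored magnetic energy: U = ½LI².
U = ½(0.162 H)(17.3 A)² = 24.24 J.

U ≈ 24.2 J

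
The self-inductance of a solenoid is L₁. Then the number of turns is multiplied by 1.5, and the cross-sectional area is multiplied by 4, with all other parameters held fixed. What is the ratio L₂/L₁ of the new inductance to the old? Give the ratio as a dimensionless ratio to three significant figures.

L₂/L₁ = 9.00

For a solenoid, L ∝ μᵣN²A/ℓ.
L₂/L₁ = (1.5)^2 × (4) = 9.00.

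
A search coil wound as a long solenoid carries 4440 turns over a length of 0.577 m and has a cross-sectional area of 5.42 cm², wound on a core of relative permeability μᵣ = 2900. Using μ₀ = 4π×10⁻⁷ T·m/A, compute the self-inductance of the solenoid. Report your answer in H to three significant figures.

L ≈ 67.5 H

A = 5.42 cm² = 5.420×10^-4 m².
For a long solenoid, L = μ₀μᵣN²A/ℓ.
L = (4π×10⁻⁷)(2900)(4440)²(5.420×10^-4)/(0.577 m) = 67.48 H.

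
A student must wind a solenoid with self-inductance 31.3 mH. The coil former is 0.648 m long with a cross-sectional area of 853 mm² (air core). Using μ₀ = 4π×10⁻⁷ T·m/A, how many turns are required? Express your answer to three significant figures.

A = 853 mm² = 8.530×10^-4 m².
From L = μ₀N²A/ℓ, N = √(Lℓ / (μ₀A)).
N = √[(3.130×10^-2)(0.648) / ((4π×10⁻⁷)×8.530×10^-4)] = √(1.892×10^7) ≈ 4349.9.

N ≈ 4350 turns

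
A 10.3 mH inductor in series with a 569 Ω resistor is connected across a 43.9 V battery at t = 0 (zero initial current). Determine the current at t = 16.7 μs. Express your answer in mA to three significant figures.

I ≈ 46.5 mA

τ = L/R = 1.030×10^-2/569 = 1.810×10^-5 s; final current I_∞ = ε/R = 43.9/569 = 7.715×10^-2 A.
I(t) = I_∞(1 − e^(−t/τ)) with t/τ = 0.923.
I = (7.715×10^-2)(1 − e^(−0.923)) = 4.648×10^-2 A.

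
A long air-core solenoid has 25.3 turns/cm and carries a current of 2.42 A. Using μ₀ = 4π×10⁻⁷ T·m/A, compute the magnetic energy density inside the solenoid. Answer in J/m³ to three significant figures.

B = μ₀nI = (4π×10⁻⁷)(2.530×10^3)(2.42) = 7.694×10^-3 T.
u = B²/(2μ₀) = (7.694×10^-3)²/(2×4π×10⁻⁷) = 23.55 J/m³.

u ≈ 23.6 J/m³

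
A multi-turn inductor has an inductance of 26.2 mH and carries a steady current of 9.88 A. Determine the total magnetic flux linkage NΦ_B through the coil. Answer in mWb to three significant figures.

NΦ_B ≈ 259 mWb

From L = NΦ_B/I, the flux linkage is NΦ_B = LI.
NΦ_B = (2.620×10^-2 H)(9.88 A) = 0.2589 Wb.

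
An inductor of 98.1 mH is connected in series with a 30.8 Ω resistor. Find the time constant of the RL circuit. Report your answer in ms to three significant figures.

τ = L/R = (9.810×10^-2 H)/(30.8 Ω) = 3.185×10^-3 s.

τ ≈ 3.19 ms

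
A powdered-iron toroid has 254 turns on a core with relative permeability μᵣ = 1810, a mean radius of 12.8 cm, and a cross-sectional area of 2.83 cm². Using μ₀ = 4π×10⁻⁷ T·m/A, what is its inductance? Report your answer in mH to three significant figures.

L ≈ 51.6 mH

For a thin toroid, L = μ₀μᵣN²A/(2πR).
L = (4π×10⁻⁷)(1810)(254)²(2.830×10^-4) / (2π×0.128 m) = 5.164×10^-2 H.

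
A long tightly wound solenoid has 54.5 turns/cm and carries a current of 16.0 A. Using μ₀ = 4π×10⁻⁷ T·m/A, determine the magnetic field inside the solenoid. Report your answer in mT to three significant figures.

Inside a long solenoid, B = μ₀nI.
B = (4π×10⁻⁷)(5.450×10^3 m⁻¹)(16.0 A) = 0.1096 T.

B ≈ 110 mT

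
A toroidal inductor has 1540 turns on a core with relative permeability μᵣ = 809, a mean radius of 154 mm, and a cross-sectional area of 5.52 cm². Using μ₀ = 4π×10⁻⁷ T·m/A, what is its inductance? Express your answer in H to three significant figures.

For a thin toroid, L = μ₀μᵣN²A/(2πR).
L = (4π×10⁻⁷)(809)(1540)²(5.520×10^-4) / (2π×0.154 m) = 1.375 H.

L ≈ 1.38 H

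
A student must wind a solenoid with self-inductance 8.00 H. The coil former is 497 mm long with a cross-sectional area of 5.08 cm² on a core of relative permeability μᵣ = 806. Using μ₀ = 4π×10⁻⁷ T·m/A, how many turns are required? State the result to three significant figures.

A = 5.08 cm² = 5.080×10^-4 m².
From L = μ₀μᵣN²A/ℓ, N = √(Lℓ / (μ₀μᵣA)).
N = √[(8)(0.497) / ((4π×10⁻⁷)(806)×5.080×10^-4)] = √(7.727×10^6) ≈ 2779.8.

N ≈ 2780 turns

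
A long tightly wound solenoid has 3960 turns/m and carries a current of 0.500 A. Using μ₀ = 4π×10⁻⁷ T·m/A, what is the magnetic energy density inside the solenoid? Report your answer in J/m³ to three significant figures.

u ≈ 2.46 J/m³

B = μ₀nI = (4π×10⁻⁷)(3.960×10^3)(0.500) = 2.488×10^-3 T.
u = B²/(2μ₀) = (2.488×10^-3)²/(2×4π×10⁻⁷) = 2.463 J/m³.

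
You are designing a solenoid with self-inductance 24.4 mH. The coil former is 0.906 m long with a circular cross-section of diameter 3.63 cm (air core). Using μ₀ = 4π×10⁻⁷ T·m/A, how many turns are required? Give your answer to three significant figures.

N ≈ 4120 turns

A = π(d/2)² = π(1.815×10^-2 m)² = 1.0349×10^-3 m².
From L = μ₀N²A/ℓ, N = √(Lℓ / (μ₀A)).
N = √[(2.440×10^-2)(0.906) / ((4π×10⁻⁷)×1.0349×10^-3)] = √(1.700×10^7) ≈ 4122.9.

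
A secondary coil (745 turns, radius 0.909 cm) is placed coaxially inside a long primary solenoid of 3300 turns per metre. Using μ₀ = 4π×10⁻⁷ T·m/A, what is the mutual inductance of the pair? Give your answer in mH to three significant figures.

The outer solenoid produces a uniform field B₁ = μ₀n₁I₁ across the inner coil,
so the flux linkage is N₂Φ = N₂B₁A₂ = μ₀n₁N₂A₂·I₁, giving M = μ₀n₁N₂A₂.
A₂ = πr² = π(9.090×10^-3 m)² = 2.596×10^-4 m².
M = (4π×10⁻⁷)(3300)(745)(2.596×10^-4) = 8.020×10^-4 H.

M ≈ 0.802 mH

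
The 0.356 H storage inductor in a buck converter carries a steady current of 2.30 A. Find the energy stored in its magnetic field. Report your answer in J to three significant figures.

U ≈ 0.942 J

Stored magnetic energy: U = ½LI².
U = ½(0.356 H)(2.30 A)² = 0.9416 J.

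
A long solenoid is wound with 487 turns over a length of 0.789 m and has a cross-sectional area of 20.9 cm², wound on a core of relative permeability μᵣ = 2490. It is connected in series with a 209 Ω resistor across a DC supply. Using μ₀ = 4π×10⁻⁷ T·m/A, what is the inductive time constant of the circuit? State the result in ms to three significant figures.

A = 20.9 cm² = 2.090×10^-3 m².
L = μ₀μᵣN²A/ℓ = (4π×10⁻⁷)(2490)(487)²(2.090×10^-3)/(0.789) = 1.966 H.
τ = L/R = (1.966)/(209) = 9.406×10^-3 s.

τ ≈ 9.41 ms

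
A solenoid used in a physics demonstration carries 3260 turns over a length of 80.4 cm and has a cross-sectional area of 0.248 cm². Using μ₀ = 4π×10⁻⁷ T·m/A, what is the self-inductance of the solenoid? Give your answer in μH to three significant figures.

L ≈ 412 μH

A = 0.248 cm² = 2.480×10^-5 m².
For a long solenoid, L = μ₀N²A/ℓ.
L = (4π×10⁻⁷)(3260)²(2.480×10^-5)/(0.804 m) = 4.119×10^-4 H.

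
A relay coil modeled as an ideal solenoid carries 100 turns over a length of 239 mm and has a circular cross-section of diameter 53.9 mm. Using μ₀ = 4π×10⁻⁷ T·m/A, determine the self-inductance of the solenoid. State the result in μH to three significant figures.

A = π(d/2)² = π(2.695×10^-2 m)² = 2.282×10^-3 m².
For a long solenoid, L = μ₀N²A/ℓ.
L = (4π×10⁻⁷)(100)²(2.282×10^-3)/(0.239 m) = 1.200×10^-4 H.

L ≈ 120 μH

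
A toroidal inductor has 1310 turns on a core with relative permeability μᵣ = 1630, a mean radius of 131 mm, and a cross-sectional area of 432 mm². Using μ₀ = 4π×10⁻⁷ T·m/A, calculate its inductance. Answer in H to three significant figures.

For a thin toroid, L = μ₀μᵣN²A/(2πR).
L = (4π×10⁻⁷)(1630)(1310)²(4.320×10^-4) / (2π×0.131 m) = 1.8449 H.

L ≈ 1.84 H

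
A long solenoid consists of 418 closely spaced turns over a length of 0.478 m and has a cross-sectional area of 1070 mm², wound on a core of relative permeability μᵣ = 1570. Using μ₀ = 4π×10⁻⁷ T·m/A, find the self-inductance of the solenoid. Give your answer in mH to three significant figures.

L ≈ 772 mH

A = 1070 mm² = 1.070×10^-3 m².
For a long solenoid, L = μ₀μᵣN²A/ℓ.
L = (4π×10⁻⁷)(1570)(418)²(1.070×10^-3)/(0.478 m) = 0.7716 H.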